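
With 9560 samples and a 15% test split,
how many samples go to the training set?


Test set = 9560 * 15% = 1434. Training set = 9560 - 1434 = 8126.

8126


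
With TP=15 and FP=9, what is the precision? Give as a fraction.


Precision = TP / (TP + FP) = 15 / 24 = 5/8.

5/8


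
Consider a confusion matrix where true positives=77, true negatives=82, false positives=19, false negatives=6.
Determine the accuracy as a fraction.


Accuracy = (TP + TN) / (TP + TN + FP + FN) = (77 + 82) / 184 = 159/184.

159/184


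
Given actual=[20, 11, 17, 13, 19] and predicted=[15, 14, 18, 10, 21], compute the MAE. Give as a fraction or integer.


MAE = (1/5) * (|20-15|=5 + |11-14|=3 + |17-18|=1 + |13-10|=3 + |19-21|=2). Sum = 14. MAE = 14/5.

14/5


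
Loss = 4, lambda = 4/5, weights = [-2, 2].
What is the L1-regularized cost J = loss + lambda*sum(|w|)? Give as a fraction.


L1 norm = sum(|w|) = 4. J = 4 + 4/5 * 4 = 36/5.

36/5


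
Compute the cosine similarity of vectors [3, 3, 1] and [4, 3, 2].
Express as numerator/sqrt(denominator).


dot = 23. |a|^2 = 19, |b|^2 = 29. cos = 23/sqrt(551).

23/sqrt(551)


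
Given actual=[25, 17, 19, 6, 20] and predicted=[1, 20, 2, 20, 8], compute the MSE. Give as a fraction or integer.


MSE = (1/5) * ((25-1)^2=576 + (17-20)^2=9 + (19-2)^2=289 + (6-20)^2=196 + (20-8)^2=144). Sum = 1214. MSE = 1214/5.

1214/5


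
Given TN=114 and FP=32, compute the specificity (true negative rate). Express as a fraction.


Specificity = TN / (TN + FP) = 114 / 146 = 57/73.

57/73


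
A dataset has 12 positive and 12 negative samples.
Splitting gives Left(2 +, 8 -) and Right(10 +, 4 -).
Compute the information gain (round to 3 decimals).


H(parent) = 1.0000. H(left) = 0.7219, H(right) = 0.8631. Weighted = (10/24)*0.7219 + (14/24)*0.8631 = 0.8043. IG = 1.0000 - 0.8043 = 0.1957, which rounds to 0.196.

0.196


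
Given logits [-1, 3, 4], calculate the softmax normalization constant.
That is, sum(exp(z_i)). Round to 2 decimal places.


Denom = e^-1=0.3679 + e^3=20.0855 + e^4=54.5982. Sum = 75.0516, which rounds to 75.05.

75.05


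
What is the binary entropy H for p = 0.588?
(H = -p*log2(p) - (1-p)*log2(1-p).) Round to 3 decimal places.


H = -0.588*log2(0.588) - 0.412*log2(0.412) = 0.978.

0.978


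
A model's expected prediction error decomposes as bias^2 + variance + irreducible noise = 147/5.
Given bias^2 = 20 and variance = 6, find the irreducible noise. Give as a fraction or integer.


Total error = bias^2 + variance + irreducible noise. So irreducible noise = 147/5 - 20 - 6 = 17/5.

17/5


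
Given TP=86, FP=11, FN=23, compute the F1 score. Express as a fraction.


Precision = 86/97 = 86/97. Recall = 86/109 = 86/109. F1 = 2*P*R/(P+R) = 86/103.

86/103


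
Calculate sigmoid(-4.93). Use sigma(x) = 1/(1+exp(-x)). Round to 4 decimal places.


sigma(-4.93) = 1/(1+e^(4.93)) = 1/(1+138.379512) = 1/139.379512 = 0.0072.

0.0072


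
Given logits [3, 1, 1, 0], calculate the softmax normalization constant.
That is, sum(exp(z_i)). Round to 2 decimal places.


Denom = e^3=20.0855 + e^1=2.7183 + e^1=2.7183 + e^0=1.0000. Sum = 26.5221, which rounds to 26.52.

26.52


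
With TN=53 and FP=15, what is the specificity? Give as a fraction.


Specificity = TN / (TN + FP) = 53 / 68 = 53/68.

53/68


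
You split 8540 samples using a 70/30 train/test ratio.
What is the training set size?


Test set = 8540 * 30% = 2562. Training set = 8540 - 2562 = 5978.

5978


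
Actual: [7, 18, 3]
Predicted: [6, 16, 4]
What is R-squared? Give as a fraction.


Mean(y) = 28/3. SS_res = 6. SS_tot = 362/3. R^2 = 1 - 6/(362/3) = 172/181.

172/181


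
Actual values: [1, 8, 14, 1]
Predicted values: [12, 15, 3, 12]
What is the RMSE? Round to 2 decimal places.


MSE = 103.0000. RMSE = sqrt(103.0000) = 10.15.

10.15


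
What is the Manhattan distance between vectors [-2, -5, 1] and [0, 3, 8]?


d = sum of absolute differences: |-2-0|=2 + |-5-3|=8 + |1-8|=7 = 17.

17


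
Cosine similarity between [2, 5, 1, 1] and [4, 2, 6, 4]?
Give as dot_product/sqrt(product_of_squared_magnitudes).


dot = 28. |a|^2 = 31, |b|^2 = 72. cos = 28/sqrt(2232).

28/sqrt(2232)


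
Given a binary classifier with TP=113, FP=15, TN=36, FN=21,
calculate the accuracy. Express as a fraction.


Accuracy = (TP + TN) / (TP + TN + FP + FN) = (113 + 36) / 185 = 149/185.

149/185


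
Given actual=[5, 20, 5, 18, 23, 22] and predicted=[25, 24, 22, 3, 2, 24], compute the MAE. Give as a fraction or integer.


MAE = (1/6) * (|5-25|=20 + |20-24|=4 + |5-22|=17 + |18-3|=15 + |23-2|=21 + |22-24|=2). Sum = 79. MAE = 79/6.

79/6


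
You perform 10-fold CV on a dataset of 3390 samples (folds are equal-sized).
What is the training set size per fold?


Each validation fold has 3390/10 = 339 samples. Training set = 3390 - 339 = 3051.

3051


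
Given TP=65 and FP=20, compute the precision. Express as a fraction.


Precision = TP / (TP + FP) = 65 / 85 = 13/17.

13/17


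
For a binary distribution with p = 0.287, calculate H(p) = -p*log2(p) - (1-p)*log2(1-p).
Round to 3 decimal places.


H = -0.287*log2(0.287) - 0.713*log2(0.713) = 0.865.

0.865


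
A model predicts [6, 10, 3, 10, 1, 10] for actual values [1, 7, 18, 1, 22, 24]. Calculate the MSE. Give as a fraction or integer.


MSE = (1/6) * ((1-6)^2=25 + (7-10)^2=9 + (18-3)^2=225 + (1-10)^2=81 + (22-1)^2=441 + (24-10)^2=196). Sum = 977. MSE = 977/6.

977/6


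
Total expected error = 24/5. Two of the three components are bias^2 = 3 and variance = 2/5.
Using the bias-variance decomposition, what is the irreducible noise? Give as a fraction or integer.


Total error = bias^2 + variance + irreducible noise. So irreducible noise = 24/5 - 3 - 2/5 = 7/5.

7/5


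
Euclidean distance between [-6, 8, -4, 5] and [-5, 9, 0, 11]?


d = sqrt(sum of squared differences). (-6--5)^2=1, (8-9)^2=1, (-4-0)^2=16, (5-11)^2=36. Sum = 54.

sqrt(54)


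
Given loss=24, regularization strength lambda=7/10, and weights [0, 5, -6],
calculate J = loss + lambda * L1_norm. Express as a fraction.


L1 norm = sum(|w|) = 11. J = 24 + 7/10 * 11 = 317/10.

317/10


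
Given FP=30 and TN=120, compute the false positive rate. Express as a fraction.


FPR = FP / (FP + TN) = 30 / 150 = 1/5.

1/5


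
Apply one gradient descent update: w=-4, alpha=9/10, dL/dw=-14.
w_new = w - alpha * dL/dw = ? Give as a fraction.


w_new = -4 - 9/10 * -14 = -4 - -63/5 = 43/5.

43/5


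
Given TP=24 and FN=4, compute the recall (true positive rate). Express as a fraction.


Recall = TP / (TP + FN) = 24 / 28 = 6/7.

6/7


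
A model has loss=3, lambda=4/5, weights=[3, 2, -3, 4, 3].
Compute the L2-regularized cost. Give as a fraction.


L2 sq norm = sum(w^2) = 47. J = 3 + 4/5 * 47 = 203/5.

203/5


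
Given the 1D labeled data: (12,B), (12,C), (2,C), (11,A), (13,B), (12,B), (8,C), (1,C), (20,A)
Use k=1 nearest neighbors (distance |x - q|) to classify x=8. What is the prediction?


Distances: |12-8|=4, |12-8|=4, |2-8|=6, |11-8|=3, |13-8|=5, |12-8|=4, |8-8|=0, |1-8|=7, |20-8|=12. 1 nearest: (8,C). Counts: {'C': 1}. Majority class: C.

C


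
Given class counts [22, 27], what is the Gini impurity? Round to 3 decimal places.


Total = 49. Proportions: 22/49, 27/49. sum(p_i^2) = 0.5052. Gini = 1 - 0.5052 = 0.4948, which rounds to 0.495.

0.495


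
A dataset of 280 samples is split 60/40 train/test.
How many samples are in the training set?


Test set = 280 * 40% = 112. Training set = 280 - 112 = 168.

168


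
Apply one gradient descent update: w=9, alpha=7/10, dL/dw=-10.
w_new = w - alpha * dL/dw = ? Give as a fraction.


w_new = 9 - 7/10 * -10 = 9 - -7 = 16.

16


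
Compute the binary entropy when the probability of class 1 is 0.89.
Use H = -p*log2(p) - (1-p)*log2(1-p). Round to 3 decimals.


H = -0.89*log2(0.89) - 0.11*log2(0.11) = 0.500.

0.500


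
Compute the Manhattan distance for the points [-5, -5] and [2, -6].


d = sum of absolute differences: |-5-2|=7 + |-5--6|=1 = 8.

8


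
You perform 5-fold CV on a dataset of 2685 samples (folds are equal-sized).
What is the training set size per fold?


Each validation fold has 2685/5 = 537 samples. Training set = 2685 - 537 = 2148.

2148


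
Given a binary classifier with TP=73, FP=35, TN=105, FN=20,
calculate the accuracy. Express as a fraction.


Accuracy = (TP + TN) / (TP + TN + FP + FN) = (73 + 105) / 233 = 178/233.

178/233


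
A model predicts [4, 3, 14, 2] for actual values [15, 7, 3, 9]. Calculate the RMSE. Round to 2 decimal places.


MSE = 76.7500. RMSE = sqrt(76.7500) = 8.76.

8.76


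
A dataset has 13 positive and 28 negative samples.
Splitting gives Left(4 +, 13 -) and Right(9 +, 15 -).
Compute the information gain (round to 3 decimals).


H(parent) = 0.9012. H(left) = 0.7871, H(right) = 0.9544. Weighted = (17/41)*0.7871 + (24/41)*0.9544 = 0.8850. IG = 0.9012 - 0.8850 = 0.0162, which rounds to 0.016.

0.016


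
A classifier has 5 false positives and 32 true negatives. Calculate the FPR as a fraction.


FPR = FP / (FP + TN) = 5 / 37 = 5/37.

5/37


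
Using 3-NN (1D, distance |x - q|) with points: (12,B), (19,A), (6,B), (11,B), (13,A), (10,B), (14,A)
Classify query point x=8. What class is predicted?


Distances: |12-8|=4, |19-8|=11, |6-8|=2, |11-8|=3, |13-8|=5, |10-8|=2, |14-8|=6. 3 nearest: (6,B), (10,B), (11,B). Counts: {'B': 3}. Majority class: B.

B


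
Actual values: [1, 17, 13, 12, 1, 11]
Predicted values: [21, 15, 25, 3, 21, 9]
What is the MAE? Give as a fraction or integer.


MAE = (1/6) * (|1-21|=20 + |17-15|=2 + |13-25|=12 + |12-3|=9 + |1-21|=20 + |11-9|=2). Sum = 65. MAE = 65/6.

65/6


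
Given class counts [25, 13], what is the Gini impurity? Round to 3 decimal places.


Total = 38. Proportions: 25/38, 13/38. sum(p_i^2) = 0.5499. Gini = 1 - 0.5499 = 0.4501, which rounds to 0.450.

0.450


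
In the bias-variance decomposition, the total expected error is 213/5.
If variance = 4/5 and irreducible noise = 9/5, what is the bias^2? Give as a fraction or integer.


Total error = bias^2 + variance + irreducible noise. So bias^2 = 213/5 - 4/5 - 9/5 = 40.

40


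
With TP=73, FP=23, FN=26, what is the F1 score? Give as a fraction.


Precision = 73/96 = 73/96. Recall = 73/99 = 73/99. F1 = 2*P*R/(P+R) = 146/195.

146/195


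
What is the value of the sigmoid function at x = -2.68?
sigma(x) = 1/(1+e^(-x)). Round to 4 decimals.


sigma(-2.68) = 1/(1+e^(2.68)) = 1/(1+14.585093) = 1/15.585093 = 0.0642.

0.0642


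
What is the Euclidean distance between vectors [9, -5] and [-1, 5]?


d = sqrt(sum of squared differences). (9--1)^2=100, (-5-5)^2=100. Sum = 200.

sqrt(200)


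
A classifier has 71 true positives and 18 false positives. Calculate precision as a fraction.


Precision = TP / (TP + FP) = 71 / 89 = 71/89.

71/89


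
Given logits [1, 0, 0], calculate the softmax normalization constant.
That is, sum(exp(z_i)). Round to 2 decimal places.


Denom = e^1=2.7183 + e^0=1.0000 + e^0=1.0000. Sum = 4.7183, which rounds to 4.72.

4.72


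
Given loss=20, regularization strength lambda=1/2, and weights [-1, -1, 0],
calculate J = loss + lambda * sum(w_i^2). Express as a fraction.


L2 sq norm = sum(w^2) = 2. J = 20 + 1/2 * 2 = 21.

21


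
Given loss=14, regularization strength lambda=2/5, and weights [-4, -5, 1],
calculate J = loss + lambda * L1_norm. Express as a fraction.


L1 norm = sum(|w|) = 10. J = 14 + 2/5 * 10 = 18.

18


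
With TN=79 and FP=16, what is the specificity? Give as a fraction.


Specificity = TN / (TN + FP) = 79 / 95 = 79/95.

79/95


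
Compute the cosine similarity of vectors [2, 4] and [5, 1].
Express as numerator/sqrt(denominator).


dot = 14. |a|^2 = 20, |b|^2 = 26. cos = 14/sqrt(520).

14/sqrt(520)


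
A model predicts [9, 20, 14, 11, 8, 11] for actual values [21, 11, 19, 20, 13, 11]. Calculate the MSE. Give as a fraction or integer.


MSE = (1/6) * ((21-9)^2=144 + (11-20)^2=81 + (19-14)^2=25 + (20-11)^2=81 + (13-8)^2=25 + (11-11)^2=0). Sum = 356. MSE = 178/3.

178/3


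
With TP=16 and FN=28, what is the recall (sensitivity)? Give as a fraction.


Recall = TP / (TP + FN) = 16 / 44 = 4/11.

4/11


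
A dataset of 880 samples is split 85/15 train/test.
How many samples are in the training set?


Test set = 880 * 15% = 132. Training set = 880 - 132 = 748.

748


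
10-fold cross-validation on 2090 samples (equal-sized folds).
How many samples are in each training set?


Each validation fold has 2090/10 = 209 samples. Training set = 2090 - 209 = 1881.

1881


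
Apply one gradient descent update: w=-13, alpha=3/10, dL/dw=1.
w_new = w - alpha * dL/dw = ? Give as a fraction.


w_new = -13 - 3/10 * 1 = -13 - 3/10 = -133/10.

-133/10


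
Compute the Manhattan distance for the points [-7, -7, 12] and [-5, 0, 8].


d = sum of absolute differences: |-7--5|=2 + |-7-0|=7 + |12-8|=4 = 13.

13


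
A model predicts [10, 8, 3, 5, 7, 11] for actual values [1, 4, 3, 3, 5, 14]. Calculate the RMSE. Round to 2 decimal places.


MSE = 19.0000. RMSE = sqrt(19.0000) = 4.36.

4.36


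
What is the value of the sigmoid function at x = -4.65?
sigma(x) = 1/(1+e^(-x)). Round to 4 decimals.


sigma(-4.65) = 1/(1+e^(4.65)) = 1/(1+104.584986) = 1/105.584986 = 0.0095.

0.0095


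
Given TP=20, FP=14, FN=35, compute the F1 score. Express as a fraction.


Precision = 20/34 = 10/17. Recall = 20/55 = 4/11. F1 = 2*P*R/(P+R) = 40/89.

40/89


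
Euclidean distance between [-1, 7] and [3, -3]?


d = sqrt(sum of squared differences). (-1-3)^2=16, (7--3)^2=100. Sum = 116.

sqrt(116)


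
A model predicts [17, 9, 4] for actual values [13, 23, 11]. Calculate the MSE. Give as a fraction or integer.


MSE = (1/3) * ((13-17)^2=16 + (23-9)^2=196 + (11-4)^2=49). Sum = 261. MSE = 87.

87


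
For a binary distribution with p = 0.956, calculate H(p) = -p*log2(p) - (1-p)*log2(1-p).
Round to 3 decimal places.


H = -0.956*log2(0.956) - 0.044*log2(0.044) = 0.260.

0.260


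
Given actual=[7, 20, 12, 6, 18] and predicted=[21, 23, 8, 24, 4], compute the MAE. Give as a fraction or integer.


MAE = (1/5) * (|7-21|=14 + |20-23|=3 + |12-8|=4 + |6-24|=18 + |18-4|=14). Sum = 53. MAE = 53/5.

53/5


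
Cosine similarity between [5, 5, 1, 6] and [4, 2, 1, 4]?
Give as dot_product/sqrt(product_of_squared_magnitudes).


dot = 55. |a|^2 = 87, |b|^2 = 37. cos = 55/sqrt(3219).

55/sqrt(3219)


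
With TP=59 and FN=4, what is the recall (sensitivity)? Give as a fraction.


Recall = TP / (TP + FN) = 59 / 63 = 59/63.

59/63


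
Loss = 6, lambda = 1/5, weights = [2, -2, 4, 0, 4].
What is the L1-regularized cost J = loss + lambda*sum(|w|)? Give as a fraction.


L1 norm = sum(|w|) = 12. J = 6 + 1/5 * 12 = 42/5.

42/5


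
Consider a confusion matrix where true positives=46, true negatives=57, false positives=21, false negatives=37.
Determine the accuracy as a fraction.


Accuracy = (TP + TN) / (TP + TN + FP + FN) = (46 + 57) / 161 = 103/161.

103/161


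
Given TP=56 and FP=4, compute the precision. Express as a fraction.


Precision = TP / (TP + FP) = 56 / 60 = 14/15.

14/15


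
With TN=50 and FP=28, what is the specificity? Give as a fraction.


Specificity = TN / (TN + FP) = 50 / 78 = 25/39.

25/39


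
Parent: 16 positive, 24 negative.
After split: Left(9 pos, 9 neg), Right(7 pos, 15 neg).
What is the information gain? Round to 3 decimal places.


H(parent) = 0.9710. H(left) = 1.0000, H(right) = 0.9024. Weighted = (18/40)*1.0000 + (22/40)*0.9024 = 0.9463. IG = 0.9710 - 0.9463 = 0.0247, which rounds to 0.025.

0.025


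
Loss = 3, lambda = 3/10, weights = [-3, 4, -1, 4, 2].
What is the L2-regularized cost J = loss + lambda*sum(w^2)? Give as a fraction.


L2 sq norm = sum(w^2) = 46. J = 3 + 3/10 * 46 = 84/5.

84/5


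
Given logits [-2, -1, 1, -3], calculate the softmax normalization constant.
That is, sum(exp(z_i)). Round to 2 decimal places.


Denom = e^-2=0.1353 + e^-1=0.3679 + e^1=2.7183 + e^-3=0.0498. Sum = 3.2713, which rounds to 3.27.

3.27


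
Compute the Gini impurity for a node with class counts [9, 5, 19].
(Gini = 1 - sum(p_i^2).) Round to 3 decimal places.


Total = 33. Proportions: 9/33, 5/33, 19/33. sum(p_i^2) = 0.4288. Gini = 1 - 0.4288 = 0.5712, which rounds to 0.571.

0.571


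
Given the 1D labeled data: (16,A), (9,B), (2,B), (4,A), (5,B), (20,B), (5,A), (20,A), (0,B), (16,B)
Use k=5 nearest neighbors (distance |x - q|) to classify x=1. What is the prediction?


Distances: |16-1|=15, |9-1|=8, |2-1|=1, |4-1|=3, |5-1|=4, |20-1|=19, |5-1|=4, |20-1|=19, |0-1|=1, |16-1|=15. 5 nearest: (2,B), (0,B), (4,A), (5,A), (5,B). Counts: {'B': 3, 'A': 2}. Majority class: B.

B


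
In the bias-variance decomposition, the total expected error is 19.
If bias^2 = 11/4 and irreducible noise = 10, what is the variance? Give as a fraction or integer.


Total error = bias^2 + variance + irreducible noise. So variance = 19 - 11/4 - 10 = 25/4.

25/4


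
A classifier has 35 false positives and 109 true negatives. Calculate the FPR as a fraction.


FPR = FP / (FP + TN) = 35 / 144 = 35/144.

35/144


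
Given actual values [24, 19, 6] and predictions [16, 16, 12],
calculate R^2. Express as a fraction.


Mean(y) = 49/3. SS_res = 109. SS_tot = 518/3. R^2 = 1 - 109/(518/3) = 191/518.

191/518


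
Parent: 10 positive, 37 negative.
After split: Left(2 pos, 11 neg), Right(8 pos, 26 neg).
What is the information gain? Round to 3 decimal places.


H(parent) = 0.7467. H(left) = 0.6194, H(right) = 0.7871. Weighted = (13/47)*0.6194 + (34/47)*0.7871 = 0.7407. IG = 0.7467 - 0.7407 = 0.0060, which rounds to 0.006.

0.006


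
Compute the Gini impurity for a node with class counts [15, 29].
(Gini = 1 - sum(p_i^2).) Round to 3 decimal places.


Total = 44. Proportions: 15/44, 29/44. sum(p_i^2) = 0.5506. Gini = 1 - 0.5506 = 0.4494, which rounds to 0.449.

0.449


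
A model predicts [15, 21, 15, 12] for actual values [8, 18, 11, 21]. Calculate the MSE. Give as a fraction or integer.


MSE = (1/4) * ((8-15)^2=49 + (18-21)^2=9 + (11-15)^2=16 + (21-12)^2=81). Sum = 155. MSE = 155/4.

155/4


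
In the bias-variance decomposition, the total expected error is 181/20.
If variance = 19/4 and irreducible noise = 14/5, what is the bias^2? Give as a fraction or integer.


Total error = bias^2 + variance + irreducible noise. So bias^2 = 181/20 - 19/4 - 14/5 = 3/2.

3/2


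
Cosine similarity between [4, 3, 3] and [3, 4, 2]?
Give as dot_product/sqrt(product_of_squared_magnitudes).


dot = 30. |a|^2 = 34, |b|^2 = 29. cos = 30/sqrt(986).

30/sqrt(986)


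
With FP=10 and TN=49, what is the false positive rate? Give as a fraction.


FPR = FP / (FP + TN) = 10 / 59 = 10/59.

10/59


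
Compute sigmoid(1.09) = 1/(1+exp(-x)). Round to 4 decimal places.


sigma(1.09) = 1/(1+e^(-1.09)) = 1/(1+0.336216) = 1/1.336216 = 0.7484.

0.7484


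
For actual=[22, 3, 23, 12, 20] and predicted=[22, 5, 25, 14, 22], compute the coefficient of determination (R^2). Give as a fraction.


Mean(y) = 16. SS_res = 16. SS_tot = 286. R^2 = 1 - 16/(286) = 135/143.

135/143


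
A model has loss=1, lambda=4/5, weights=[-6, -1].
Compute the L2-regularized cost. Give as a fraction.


L2 sq norm = sum(w^2) = 37. J = 1 + 4/5 * 37 = 153/5.

153/5


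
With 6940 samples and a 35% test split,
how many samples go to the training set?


Test set = 6940 * 35% = 2429. Training set = 6940 - 2429 = 4511.

4511


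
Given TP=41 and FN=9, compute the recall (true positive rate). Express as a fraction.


Recall = TP / (TP + FN) = 41 / 50 = 41/50.

41/50


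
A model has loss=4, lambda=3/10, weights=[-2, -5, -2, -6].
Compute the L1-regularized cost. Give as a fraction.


L1 norm = sum(|w|) = 15. J = 4 + 3/10 * 15 = 17/2.

17/2


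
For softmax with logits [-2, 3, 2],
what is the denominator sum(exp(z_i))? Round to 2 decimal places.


Denom = e^-2=0.1353 + e^3=20.0855 + e^2=7.3891. Sum = 27.6099, which rounds to 27.61.

27.61


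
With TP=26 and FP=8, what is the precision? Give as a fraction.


Precision = TP / (TP + FP) = 26 / 34 = 13/17.

13/17


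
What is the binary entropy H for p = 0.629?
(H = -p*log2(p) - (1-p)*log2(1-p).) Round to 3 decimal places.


H = -0.629*log2(0.629) - 0.371*log2(0.371) = 0.951.

0.951


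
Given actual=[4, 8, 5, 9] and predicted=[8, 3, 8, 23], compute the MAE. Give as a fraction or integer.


MAE = (1/4) * (|4-8|=4 + |8-3|=5 + |5-8|=3 + |9-23|=14). Sum = 26. MAE = 13/2.

13/2


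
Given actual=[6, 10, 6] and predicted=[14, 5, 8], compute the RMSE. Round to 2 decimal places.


MSE = 31.0000. RMSE = sqrt(31.0000) = 5.57.

5.57


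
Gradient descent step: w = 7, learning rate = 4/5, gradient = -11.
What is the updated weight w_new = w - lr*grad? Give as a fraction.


w_new = 7 - 4/5 * -11 = 7 - -44/5 = 79/5.

79/5


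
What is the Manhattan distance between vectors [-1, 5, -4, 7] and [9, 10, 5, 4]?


d = sum of absolute differences: |-1-9|=10 + |5-10|=5 + |-4-5|=9 + |7-4|=3 = 27.

27


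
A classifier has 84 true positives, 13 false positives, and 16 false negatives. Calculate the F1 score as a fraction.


Precision = 84/97 = 84/97. Recall = 84/100 = 21/25. F1 = 2*P*R/(P+R) = 168/197.

168/197


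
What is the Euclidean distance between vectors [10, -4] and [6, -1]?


d = sqrt(sum of squared differences). (10-6)^2=16, (-4--1)^2=9. Sum = 25.

5


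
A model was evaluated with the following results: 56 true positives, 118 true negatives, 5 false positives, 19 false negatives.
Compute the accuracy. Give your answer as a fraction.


Accuracy = (TP + TN) / (TP + TN + FP + FN) = (56 + 118) / 198 = 29/33.

29/33


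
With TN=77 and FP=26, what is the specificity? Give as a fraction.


Specificity = TN / (TN + FP) = 77 / 103 = 77/103.

77/103


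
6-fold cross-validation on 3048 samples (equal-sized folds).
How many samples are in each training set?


Each validation fold has 3048/6 = 508 samples. Training set = 3048 - 508 = 2540.

2540


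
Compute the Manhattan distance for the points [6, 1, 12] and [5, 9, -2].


d = sum of absolute differences: |6-5|=1 + |1-9|=8 + |12--2|=14 = 23.

23


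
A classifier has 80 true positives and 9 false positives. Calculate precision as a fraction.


Precision = TP / (TP + FP) = 80 / 89 = 80/89.

80/89


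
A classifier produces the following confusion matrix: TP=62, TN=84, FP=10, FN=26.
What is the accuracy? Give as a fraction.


Accuracy = (TP + TN) / (TP + TN + FP + FN) = (62 + 84) / 182 = 73/91.

73/91


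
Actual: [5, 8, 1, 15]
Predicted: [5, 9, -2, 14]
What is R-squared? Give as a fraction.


Mean(y) = 29/4. SS_res = 11. SS_tot = 419/4. R^2 = 1 - 11/(419/4) = 375/419.

375/419


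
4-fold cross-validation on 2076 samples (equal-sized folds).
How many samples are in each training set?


Each validation fold has 2076/4 = 519 samples. Training set = 2076 - 519 = 1557.

1557


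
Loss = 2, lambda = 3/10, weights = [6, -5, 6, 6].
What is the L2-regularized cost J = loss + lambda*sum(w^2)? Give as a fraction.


L2 sq norm = sum(w^2) = 133. J = 2 + 3/10 * 133 = 419/10.

419/10


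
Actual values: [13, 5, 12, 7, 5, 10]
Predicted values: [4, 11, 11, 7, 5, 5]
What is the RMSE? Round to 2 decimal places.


MSE = 23.8333. RMSE = sqrt(23.8333) = 4.88.

4.88


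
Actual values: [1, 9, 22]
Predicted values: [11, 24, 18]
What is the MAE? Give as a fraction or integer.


MAE = (1/3) * (|1-11|=10 + |9-24|=15 + |22-18|=4). Sum = 29. MAE = 29/3.

29/3


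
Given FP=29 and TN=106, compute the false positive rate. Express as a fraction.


FPR = FP / (FP + TN) = 29 / 135 = 29/135.

29/135


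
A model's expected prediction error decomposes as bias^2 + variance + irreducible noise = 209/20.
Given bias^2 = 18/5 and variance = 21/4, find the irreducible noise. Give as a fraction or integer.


Total error = bias^2 + variance + irreducible noise. So irreducible noise = 209/20 - 18/5 - 21/4 = 8/5.

8/5


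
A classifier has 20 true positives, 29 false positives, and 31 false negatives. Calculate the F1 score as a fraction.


Precision = 20/49 = 20/49. Recall = 20/51 = 20/51. F1 = 2*P*R/(P+R) = 2/5.

2/5


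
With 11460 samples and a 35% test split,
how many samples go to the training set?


Test set = 11460 * 35% = 4011. Training set = 11460 - 4011 = 7449.

7449


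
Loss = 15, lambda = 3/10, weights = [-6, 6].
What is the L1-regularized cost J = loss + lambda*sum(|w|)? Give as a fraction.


L1 norm = sum(|w|) = 12. J = 15 + 3/10 * 12 = 93/5.

93/5


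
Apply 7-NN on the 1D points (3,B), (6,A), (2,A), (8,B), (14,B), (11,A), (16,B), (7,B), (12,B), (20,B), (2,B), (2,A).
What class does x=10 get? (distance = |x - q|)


Distances: |3-10|=7, |6-10|=4, |2-10|=8, |8-10|=2, |14-10|=4, |11-10|=1, |16-10|=6, |7-10|=3, |12-10|=2, |20-10|=10, |2-10|=8, |2-10|=8. 7 nearest: (11,A), (8,B), (12,B), (7,B), (6,A), (14,B), (16,B). Counts: {'A': 2, 'B': 5}. Majority class: B.

B


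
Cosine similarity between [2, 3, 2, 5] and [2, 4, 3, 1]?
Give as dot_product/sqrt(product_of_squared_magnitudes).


dot = 27. |a|^2 = 42, |b|^2 = 30. cos = 27/sqrt(1260).

27/sqrt(1260)


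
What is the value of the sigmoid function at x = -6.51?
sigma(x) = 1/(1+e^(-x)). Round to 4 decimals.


sigma(-6.51) = 1/(1+e^(6.51)) = 1/(1+671.826418) = 1/672.826418 = 0.0015.

0.0015


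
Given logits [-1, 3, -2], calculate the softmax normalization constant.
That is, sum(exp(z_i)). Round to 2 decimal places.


Denom = e^-1=0.3679 + e^3=20.0855 + e^-2=0.1353. Sum = 20.5887, which rounds to 20.59.

20.59


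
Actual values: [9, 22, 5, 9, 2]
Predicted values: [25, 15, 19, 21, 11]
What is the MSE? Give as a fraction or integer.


MSE = (1/5) * ((9-25)^2=256 + (22-15)^2=49 + (5-19)^2=196 + (9-21)^2=144 + (2-11)^2=81). Sum = 726. MSE = 726/5.

726/5


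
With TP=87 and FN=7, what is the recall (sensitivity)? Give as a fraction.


Recall = TP / (TP + FN) = 87 / 94 = 87/94.

87/94


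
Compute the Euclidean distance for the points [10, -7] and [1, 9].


d = sqrt(sum of squared differences). (10-1)^2=81, (-7-9)^2=256. Sum = 337.

sqrt(337)


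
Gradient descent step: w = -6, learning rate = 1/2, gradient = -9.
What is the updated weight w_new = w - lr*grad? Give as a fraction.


w_new = -6 - 1/2 * -9 = -6 - -9/2 = -3/2.

-3/2


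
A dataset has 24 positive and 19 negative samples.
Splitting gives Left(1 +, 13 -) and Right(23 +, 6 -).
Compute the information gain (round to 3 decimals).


H(parent) = 0.9902. H(left) = 0.3712, H(right) = 0.7355. Weighted = (14/43)*0.3712 + (29/43)*0.7355 = 0.6169. IG = 0.9902 - 0.6169 = 0.3733, which rounds to 0.373.

0.373


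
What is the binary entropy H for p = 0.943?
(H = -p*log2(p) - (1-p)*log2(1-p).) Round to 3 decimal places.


H = -0.943*log2(0.943) - 0.057*log2(0.057) = 0.315.

0.315


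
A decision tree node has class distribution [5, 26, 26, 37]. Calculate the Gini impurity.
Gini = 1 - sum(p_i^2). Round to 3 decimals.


Total = 94. Proportions: 5/94, 26/94, 26/94, 37/94. sum(p_i^2) = 0.3108. Gini = 1 - 0.3108 = 0.6892, which rounds to 0.689.

0.689


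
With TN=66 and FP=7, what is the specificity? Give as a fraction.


Specificity = TN / (TN + FP) = 66 / 73 = 66/73.

66/73


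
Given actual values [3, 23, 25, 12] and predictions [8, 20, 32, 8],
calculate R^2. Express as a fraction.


Mean(y) = 63/4. SS_res = 99. SS_tot = 1259/4. R^2 = 1 - 99/(1259/4) = 863/1259.

863/1259


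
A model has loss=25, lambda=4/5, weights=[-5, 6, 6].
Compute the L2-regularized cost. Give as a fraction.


L2 sq norm = sum(w^2) = 97. J = 25 + 4/5 * 97 = 513/5.

513/5


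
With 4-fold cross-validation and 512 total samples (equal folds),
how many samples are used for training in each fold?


Each validation fold has 512/4 = 128 samples. Training set = 512 - 128 = 384.

384


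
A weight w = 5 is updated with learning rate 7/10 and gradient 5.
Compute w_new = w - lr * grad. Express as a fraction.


w_new = 5 - 7/10 * 5 = 5 - 7/2 = 3/2.

3/2


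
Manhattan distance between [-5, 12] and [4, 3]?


d = sum of absolute differences: |-5-4|=9 + |12-3|=9 = 18.

18


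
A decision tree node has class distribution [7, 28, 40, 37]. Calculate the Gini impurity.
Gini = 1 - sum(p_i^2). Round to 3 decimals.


Total = 112. Proportions: 7/112, 28/112, 40/112, 37/112. sum(p_i^2) = 0.3031. Gini = 1 - 0.3031 = 0.6969, which rounds to 0.697.

0.697


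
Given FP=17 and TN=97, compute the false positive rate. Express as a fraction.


FPR = FP / (FP + TN) = 17 / 114 = 17/114.

17/114


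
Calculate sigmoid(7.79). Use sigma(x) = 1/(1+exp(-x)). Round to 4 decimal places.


sigma(7.79) = 1/(1+e^(-7.79)) = 1/(1+0.000414) = 1/1.000414 = 0.9996.

0.9996


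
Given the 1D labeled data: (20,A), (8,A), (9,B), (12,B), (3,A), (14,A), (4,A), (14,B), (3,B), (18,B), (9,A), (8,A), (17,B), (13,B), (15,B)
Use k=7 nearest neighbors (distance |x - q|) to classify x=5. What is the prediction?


Distances: |20-5|=15, |8-5|=3, |9-5|=4, |12-5|=7, |3-5|=2, |14-5|=9, |4-5|=1, |14-5|=9, |3-5|=2, |18-5|=13, |9-5|=4, |8-5|=3, |17-5|=12, |13-5|=8, |15-5|=10. 7 nearest: (4,A), (3,A), (3,B), (8,A), (8,A), (9,A), (9,B). Counts: {'A': 5, 'B': 2}. Majority class: A.

A


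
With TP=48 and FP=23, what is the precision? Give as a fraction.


Precision = TP / (TP + FP) = 48 / 71 = 48/71.

48/71


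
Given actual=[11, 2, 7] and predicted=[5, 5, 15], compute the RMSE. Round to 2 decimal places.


MSE = 36.3333. RMSE = sqrt(36.3333) = 6.03.

6.03


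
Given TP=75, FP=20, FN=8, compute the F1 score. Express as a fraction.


Precision = 75/95 = 15/19. Recall = 75/83 = 75/83. F1 = 2*P*R/(P+R) = 75/89.

75/89


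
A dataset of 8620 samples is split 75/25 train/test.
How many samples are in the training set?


Test set = 8620 * 25% = 2155. Training set = 8620 - 2155 = 6465.

6465


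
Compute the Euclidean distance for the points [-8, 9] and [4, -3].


d = sqrt(sum of squared differences). (-8-4)^2=144, (9--3)^2=144. Sum = 288.

sqrt(288)


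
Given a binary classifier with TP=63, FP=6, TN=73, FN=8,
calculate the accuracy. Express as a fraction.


Accuracy = (TP + TN) / (TP + TN + FP + FN) = (63 + 73) / 150 = 68/75.

68/75


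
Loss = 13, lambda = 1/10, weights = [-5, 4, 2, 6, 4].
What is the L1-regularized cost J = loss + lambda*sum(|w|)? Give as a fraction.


L1 norm = sum(|w|) = 21. J = 13 + 1/10 * 21 = 151/10.

151/10


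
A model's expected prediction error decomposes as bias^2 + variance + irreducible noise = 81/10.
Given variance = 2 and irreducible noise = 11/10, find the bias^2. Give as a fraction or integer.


Total error = bias^2 + variance + irreducible noise. So bias^2 = 81/10 - 2 - 11/10 = 5.

5


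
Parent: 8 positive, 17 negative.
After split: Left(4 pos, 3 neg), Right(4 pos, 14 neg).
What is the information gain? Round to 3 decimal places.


H(parent) = 0.9044. H(left) = 0.9852, H(right) = 0.7642. Weighted = (7/25)*0.9852 + (18/25)*0.7642 = 0.8261. IG = 0.9044 - 0.8261 = 0.0783, which rounds to 0.078.

0.078


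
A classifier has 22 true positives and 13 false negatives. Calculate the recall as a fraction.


Recall = TP / (TP + FN) = 22 / 35 = 22/35.

22/35


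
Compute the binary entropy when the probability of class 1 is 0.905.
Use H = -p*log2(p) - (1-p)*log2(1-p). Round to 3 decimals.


H = -0.905*log2(0.905) - 0.095*log2(0.095) = 0.453.

0.453


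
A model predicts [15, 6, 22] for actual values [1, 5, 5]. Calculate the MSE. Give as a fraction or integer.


MSE = (1/3) * ((1-15)^2=196 + (5-6)^2=1 + (5-22)^2=289). Sum = 486. MSE = 162.

162


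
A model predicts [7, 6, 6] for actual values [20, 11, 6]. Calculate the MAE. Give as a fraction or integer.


MAE = (1/3) * (|20-7|=13 + |11-6|=5 + |6-6|=0). Sum = 18. MAE = 6.

6


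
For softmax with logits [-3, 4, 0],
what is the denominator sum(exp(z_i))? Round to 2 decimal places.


Denom = e^-3=0.0498 + e^4=54.5982 + e^0=1.0000. Sum = 55.6480, which rounds to 55.65.

55.65


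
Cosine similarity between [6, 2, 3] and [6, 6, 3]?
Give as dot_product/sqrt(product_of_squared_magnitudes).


dot = 57. |a|^2 = 49, |b|^2 = 81. cos = 57/sqrt(3969).

57/sqrt(3969)


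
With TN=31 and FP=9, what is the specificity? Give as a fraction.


Specificity = TN / (TN + FP) = 31 / 40 = 31/40.

31/40


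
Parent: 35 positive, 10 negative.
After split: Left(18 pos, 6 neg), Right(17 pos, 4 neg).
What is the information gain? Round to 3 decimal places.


H(parent) = 0.7642. H(left) = 0.8113, H(right) = 0.7025. Weighted = (24/45)*0.8113 + (21/45)*0.7025 = 0.7605. IG = 0.7642 - 0.7605 = 0.0037, which rounds to 0.004.

0.004


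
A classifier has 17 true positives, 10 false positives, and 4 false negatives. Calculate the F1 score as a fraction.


Precision = 17/27 = 17/27. Recall = 17/21 = 17/21. F1 = 2*P*R/(P+R) = 17/24.

17/24


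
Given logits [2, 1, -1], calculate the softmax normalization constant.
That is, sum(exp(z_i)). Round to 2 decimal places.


Denom = e^2=7.3891 + e^1=2.7183 + e^-1=0.3679. Sum = 10.4753, which rounds to 10.48.

10.48


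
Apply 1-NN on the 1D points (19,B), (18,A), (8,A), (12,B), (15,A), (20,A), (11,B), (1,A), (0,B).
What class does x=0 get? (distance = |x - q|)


Distances: |19-0|=19, |18-0|=18, |8-0|=8, |12-0|=12, |15-0|=15, |20-0|=20, |11-0|=11, |1-0|=1, |0-0|=0. 1 nearest: (0,B). Counts: {'B': 1}. Majority class: B.

B


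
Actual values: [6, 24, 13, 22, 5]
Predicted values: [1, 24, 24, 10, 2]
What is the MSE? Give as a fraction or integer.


MSE = (1/5) * ((6-1)^2=25 + (24-24)^2=0 + (13-24)^2=121 + (22-10)^2=144 + (5-2)^2=9). Sum = 299. MSE = 299/5.

299/5


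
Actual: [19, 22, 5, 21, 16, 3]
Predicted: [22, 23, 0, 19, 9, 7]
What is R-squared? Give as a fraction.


Mean(y) = 43/3. SS_res = 104. SS_tot = 1030/3. R^2 = 1 - 104/(1030/3) = 359/515.

359/515


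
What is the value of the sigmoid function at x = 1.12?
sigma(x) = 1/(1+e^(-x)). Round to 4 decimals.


sigma(1.12) = 1/(1+e^(-1.12)) = 1/(1+0.326280) = 1/1.326280 = 0.7540.

0.7540


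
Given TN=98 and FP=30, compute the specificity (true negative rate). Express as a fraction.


Specificity = TN / (TN + FP) = 98 / 128 = 49/64.

49/64


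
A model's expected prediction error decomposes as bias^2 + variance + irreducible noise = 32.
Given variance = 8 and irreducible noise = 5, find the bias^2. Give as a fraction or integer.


Total error = bias^2 + variance + irreducible noise. So bias^2 = 32 - 8 - 5 = 19.

19


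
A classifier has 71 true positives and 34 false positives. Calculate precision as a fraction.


Precision = TP / (TP + FP) = 71 / 105 = 71/105.

71/105


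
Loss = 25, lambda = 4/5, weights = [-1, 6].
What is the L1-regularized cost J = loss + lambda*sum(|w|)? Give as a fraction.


L1 norm = sum(|w|) = 7. J = 25 + 4/5 * 7 = 153/5.

153/5


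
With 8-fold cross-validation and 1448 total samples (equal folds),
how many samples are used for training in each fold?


Each validation fold has 1448/8 = 181 samples. Training set = 1448 - 181 = 1267.

1267


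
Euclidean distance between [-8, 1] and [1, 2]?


d = sqrt(sum of squared differences). (-8-1)^2=81, (1-2)^2=1. Sum = 82.

sqrt(82)


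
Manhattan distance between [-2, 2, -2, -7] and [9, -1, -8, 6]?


d = sum of absolute differences: |-2-9|=11 + |2--1|=3 + |-2--8|=6 + |-7-6|=13 = 33.

33


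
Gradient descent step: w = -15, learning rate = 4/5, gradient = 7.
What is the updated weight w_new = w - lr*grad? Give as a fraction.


w_new = -15 - 4/5 * 7 = -15 - 28/5 = -103/5.

-103/5


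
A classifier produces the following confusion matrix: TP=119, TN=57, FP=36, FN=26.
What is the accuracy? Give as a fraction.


Accuracy = (TP + TN) / (TP + TN + FP + FN) = (119 + 57) / 238 = 88/119.

88/119


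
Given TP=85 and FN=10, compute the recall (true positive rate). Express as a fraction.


Recall = TP / (TP + FN) = 85 / 95 = 17/19.

17/19


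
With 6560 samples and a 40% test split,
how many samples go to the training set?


Test set = 6560 * 40% = 2624. Training set = 6560 - 2624 = 3936.

3936


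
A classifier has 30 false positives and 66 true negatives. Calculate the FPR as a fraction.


FPR = FP / (FP + TN) = 30 / 96 = 5/16.

5/16


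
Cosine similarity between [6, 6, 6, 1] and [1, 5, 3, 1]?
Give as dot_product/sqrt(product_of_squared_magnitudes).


dot = 55. |a|^2 = 109, |b|^2 = 36. cos = 55/sqrt(3924).

55/sqrt(3924)


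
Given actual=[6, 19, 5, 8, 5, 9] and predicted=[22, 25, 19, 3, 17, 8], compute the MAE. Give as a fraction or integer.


MAE = (1/6) * (|6-22|=16 + |19-25|=6 + |5-19|=14 + |8-3|=5 + |5-17|=12 + |9-8|=1). Sum = 54. MAE = 9.

9


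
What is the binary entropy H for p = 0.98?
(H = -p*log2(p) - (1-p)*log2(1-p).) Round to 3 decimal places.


H = -0.98*log2(0.98) - 0.02*log2(0.02) = 0.141.

0.141


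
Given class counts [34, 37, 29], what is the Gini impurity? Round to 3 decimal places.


Total = 100. Proportions: 34/100, 37/100, 29/100. sum(p_i^2) = 0.3366. Gini = 1 - 0.3366 = 0.6634, which rounds to 0.663.

0.663


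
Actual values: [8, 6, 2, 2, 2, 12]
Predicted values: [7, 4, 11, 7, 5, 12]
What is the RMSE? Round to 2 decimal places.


MSE = 20.0000. RMSE = sqrt(20.0000) = 4.47.

4.47


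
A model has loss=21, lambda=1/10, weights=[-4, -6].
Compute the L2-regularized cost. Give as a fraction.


L2 sq norm = sum(w^2) = 52. J = 21 + 1/10 * 52 = 131/5.

131/5


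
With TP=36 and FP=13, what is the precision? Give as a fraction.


Precision = TP / (TP + FP) = 36 / 49 = 36/49.

36/49


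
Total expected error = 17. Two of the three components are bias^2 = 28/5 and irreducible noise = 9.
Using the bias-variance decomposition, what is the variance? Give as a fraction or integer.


Total error = bias^2 + variance + irreducible noise. So variance = 17 - 28/5 - 9 = 12/5.

12/5


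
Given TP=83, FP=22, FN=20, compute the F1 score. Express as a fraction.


Precision = 83/105 = 83/105. Recall = 83/103 = 83/103. F1 = 2*P*R/(P+R) = 83/104.

83/104


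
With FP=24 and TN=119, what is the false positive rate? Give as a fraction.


FPR = FP / (FP + TN) = 24 / 143 = 24/143.

24/143


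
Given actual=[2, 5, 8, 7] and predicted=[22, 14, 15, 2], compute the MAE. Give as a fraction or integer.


MAE = (1/4) * (|2-22|=20 + |5-14|=9 + |8-15|=7 + |7-2|=5). Sum = 41. MAE = 41/4.

41/4


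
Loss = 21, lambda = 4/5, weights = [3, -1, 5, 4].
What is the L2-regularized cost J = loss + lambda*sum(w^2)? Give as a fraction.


L2 sq norm = sum(w^2) = 51. J = 21 + 4/5 * 51 = 309/5.

309/5


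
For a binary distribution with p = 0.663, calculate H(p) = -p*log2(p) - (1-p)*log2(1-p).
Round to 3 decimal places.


H = -0.663*log2(0.663) - 0.337*log2(0.337) = 0.922.

0.922


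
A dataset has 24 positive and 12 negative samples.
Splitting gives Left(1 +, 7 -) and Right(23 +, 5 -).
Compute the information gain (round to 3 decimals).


H(parent) = 0.9183. H(left) = 0.5436, H(right) = 0.6769. Weighted = (8/36)*0.5436 + (28/36)*0.6769 = 0.6473. IG = 0.9183 - 0.6473 = 0.2710, which rounds to 0.271.

0.271


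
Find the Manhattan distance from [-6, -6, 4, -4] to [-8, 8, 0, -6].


d = sum of absolute differences: |-6--8|=2 + |-6-8|=14 + |4-0|=4 + |-4--6|=2 = 22.

22


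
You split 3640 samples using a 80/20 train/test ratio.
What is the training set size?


Test set = 3640 * 20% = 728. Training set = 3640 - 728 = 2912.

2912
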